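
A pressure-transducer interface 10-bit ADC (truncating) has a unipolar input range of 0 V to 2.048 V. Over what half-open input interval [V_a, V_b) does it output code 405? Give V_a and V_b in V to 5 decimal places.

[0.81000 V, 0.81200 V)

LSB = 2.048/2^10 = 2.000 mV.
V_a = V_low + 405·LSB = 0.81 V; V_b = V_low + 406·LSB = 0.812 V.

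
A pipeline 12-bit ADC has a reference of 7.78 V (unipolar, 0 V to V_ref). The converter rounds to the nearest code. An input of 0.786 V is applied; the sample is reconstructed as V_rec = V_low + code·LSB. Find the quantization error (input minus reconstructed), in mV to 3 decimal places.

-0.357 mV

Step size: 7.78 V ÷ 2^12 = 1.899 mV.
(0.786 − 0)/0.00189941 = 413.8118; round gives code 414.
Reconstructed: 0.78635742 V.
Error = 0.786 − 0.78635742 = -0.000357422 V = -0.357 mV.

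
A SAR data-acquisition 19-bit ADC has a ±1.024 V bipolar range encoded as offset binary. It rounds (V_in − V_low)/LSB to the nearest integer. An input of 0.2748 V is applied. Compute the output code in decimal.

With 524288 levels over 2.048 V, one step is 3.91 µV.
(V_in − V_low)/LSB = (0.2748 − (−1.024)) / 3.90625e-06 = 332492.800.
So the output code is 332493.

code 332493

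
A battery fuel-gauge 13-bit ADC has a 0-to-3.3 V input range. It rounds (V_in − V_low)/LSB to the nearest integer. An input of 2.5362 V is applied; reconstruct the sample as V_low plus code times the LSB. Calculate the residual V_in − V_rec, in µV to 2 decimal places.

-30.47 µV

One LSB is 3.3 V / 8192 = 402.83 µV.
Scaled input = 6295.9244 LSBs, so code = 6296.
V_rec = 0 + 6296·0.000402832 = 2.5362305 V.
V_in − V_rec = -3.04687e-05 V = -30.47 µV.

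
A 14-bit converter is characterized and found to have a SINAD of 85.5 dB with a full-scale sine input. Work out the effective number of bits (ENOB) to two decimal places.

13.91 bits

ENOB = (SINAD − 1.76) / 6.02 = (85.5 − 1.76)/6.02 = 13.910.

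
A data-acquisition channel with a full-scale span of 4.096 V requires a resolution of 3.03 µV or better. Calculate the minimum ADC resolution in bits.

Number of steps required ≥ 4.096 V / 3.03 µV = 1351815.18.
Need 2^N ≥ 1351815.18; 2^20 = 1048576, 2^21 = 2097152.
Minimum N = 21.

21 bits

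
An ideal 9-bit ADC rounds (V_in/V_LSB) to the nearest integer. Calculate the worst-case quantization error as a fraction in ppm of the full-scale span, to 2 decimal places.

Rounding → worst-case error = ½ LSB = V_FS/2^10, so 1e+06/1024 = 976.562 ppm of full scale.

976.56 ppm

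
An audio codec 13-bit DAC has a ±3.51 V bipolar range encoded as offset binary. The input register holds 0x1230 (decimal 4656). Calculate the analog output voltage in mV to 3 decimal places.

LSB = 7.02 V / 2^13 = 0.857 mV.
Code 0x1230 = 4656 decimal.
V_out = (−3.51) + 4656 × 0.000856934 V = 0.479883 V.
= 479.883 mV.

479.883 mV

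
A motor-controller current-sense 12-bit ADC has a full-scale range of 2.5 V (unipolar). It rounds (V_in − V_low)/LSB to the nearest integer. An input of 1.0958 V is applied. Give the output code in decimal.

code 1795

Full-scale span = 2.5 V; LSB = 2.5/2^12 = 0.610 mV.
(1.0958 − 0) / 0.000610352 = 1795.359 LSBs.
round(1795.359) = 1795.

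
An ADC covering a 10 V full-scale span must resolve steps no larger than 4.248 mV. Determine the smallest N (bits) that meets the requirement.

Number of steps required ≥ 10 V / 4.248 mV = 2354.05.
Need 2^N ≥ 2354.05; 2^11 = 2048, 2^12 = 4096.
Minimum N = 12.

12 bits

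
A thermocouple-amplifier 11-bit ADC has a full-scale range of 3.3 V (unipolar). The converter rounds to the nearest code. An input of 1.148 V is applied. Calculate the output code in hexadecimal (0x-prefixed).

code 0x2C8 (decimal 712)

With 2048 levels over 3.3 V, one step is 1.611 mV.
(1.148 − 0) / 0.00161133 = 712.456 LSBs.
Round → code 712.
In hexadecimal (0x-prefixed): 0x2C8.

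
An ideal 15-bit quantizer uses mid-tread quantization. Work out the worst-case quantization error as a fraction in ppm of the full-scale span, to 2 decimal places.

15.26 ppm

Rounding → worst-case error = ½ LSB = V_FS/2^16, so 1e+06/65536 = 15.2588 ppm of full scale.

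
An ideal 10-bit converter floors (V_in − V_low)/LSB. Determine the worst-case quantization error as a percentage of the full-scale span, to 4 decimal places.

Truncating → worst-case error = 1 LSB = V_FS/2^10, so 100/1024 = 0.0976562 % of full scale.

0.0977 %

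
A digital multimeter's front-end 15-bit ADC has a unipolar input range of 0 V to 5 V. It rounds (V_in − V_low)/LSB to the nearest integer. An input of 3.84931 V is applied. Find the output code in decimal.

Full-scale span = 5 V; LSB = 5/2^15 = 152.59 µV.
Input sits at 25226.838 steps above V_low.
So the output code is 25227.

code 25227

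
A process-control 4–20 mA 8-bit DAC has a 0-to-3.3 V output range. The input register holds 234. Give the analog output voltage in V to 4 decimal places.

3.0164 V

LSB = 3.3 V / 2^8 = 12.891 mV.
V_out = 0 + 234 × 0.0128906 V = 3.01641 V.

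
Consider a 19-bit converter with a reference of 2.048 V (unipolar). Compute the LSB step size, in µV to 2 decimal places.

Full-scale span = 2.048 V.
LSB = 2.048 / 2^19 = 2.048 / 524288 = 3.90625e-06 V = 3.91 µV.

3.91 µV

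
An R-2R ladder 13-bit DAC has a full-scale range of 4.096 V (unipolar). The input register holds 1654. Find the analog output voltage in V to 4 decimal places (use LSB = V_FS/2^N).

LSB = 4.096 V / 2^13 = 0.500 mV.
V_out = 0 + 1654 × 0.0005 V = 0.827 V.

0.8270 V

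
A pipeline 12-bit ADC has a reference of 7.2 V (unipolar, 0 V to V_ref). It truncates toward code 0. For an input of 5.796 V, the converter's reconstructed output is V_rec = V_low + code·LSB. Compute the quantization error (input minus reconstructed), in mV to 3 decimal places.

0.492 mV

LSB = 7.2/2^12 = 1.758 mV.
(5.796 − 0)/0.00175781 = 3297.2800; ⌊·⌋ gives code 3297.
Code 3297 maps back to 0 + 3297×0.00175781 V = 5.7955078 V.
Error = 5.796 − 5.7955078 = 0.000492188 V = 0.492 mV.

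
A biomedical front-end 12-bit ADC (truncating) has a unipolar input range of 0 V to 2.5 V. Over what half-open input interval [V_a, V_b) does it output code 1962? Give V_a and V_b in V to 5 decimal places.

LSB = 2.5/2^12 = 0.610 mV.
V_a = V_low + 1962·LSB = 1.19751 V; V_b = V_low + 1963·LSB = 1.19812 V.

[1.19751 V, 1.19812 V)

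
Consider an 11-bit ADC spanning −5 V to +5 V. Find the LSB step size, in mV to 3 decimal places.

Full-scale span = 10 V.
LSB = 10 / 2^11 = 10 / 2048 = 0.00488281 V = 4.883 mV.

4.883 mV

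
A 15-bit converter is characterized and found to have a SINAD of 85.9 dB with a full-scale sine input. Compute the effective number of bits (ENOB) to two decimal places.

ENOB = (SINAD − 1.76) / 6.02 = (85.9 − 1.76)/6.02 = 13.977.

13.98 bits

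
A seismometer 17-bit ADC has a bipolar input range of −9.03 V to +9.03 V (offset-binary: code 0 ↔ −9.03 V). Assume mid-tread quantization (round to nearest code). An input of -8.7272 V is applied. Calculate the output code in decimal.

Full-scale span = 18.06 V; LSB = 18.06/2^17 = 137.79 µV.
Input sits at 2197.597 steps above V_low.
Round → code 2198.

code 2198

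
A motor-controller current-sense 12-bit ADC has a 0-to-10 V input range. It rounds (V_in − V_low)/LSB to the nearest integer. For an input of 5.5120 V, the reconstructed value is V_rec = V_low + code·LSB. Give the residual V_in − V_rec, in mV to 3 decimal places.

-0.695 mV

LSB = 10/2^12 = 2.441 mV.
(5.5120 − 0)/0.00244141 = 2257.7152; round gives code 2258.
Code 2258 maps back to 0 + 2258×0.00244141 V = 5.5126953 V.
V_in − V_rec = -0.000695312 V = -0.695 mV.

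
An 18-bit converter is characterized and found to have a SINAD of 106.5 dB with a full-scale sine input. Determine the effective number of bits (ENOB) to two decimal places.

ENOB = (SINAD − 1.76) / 6.02 = (106.5 − 1.76)/6.02 = 17.399.

17.40 bits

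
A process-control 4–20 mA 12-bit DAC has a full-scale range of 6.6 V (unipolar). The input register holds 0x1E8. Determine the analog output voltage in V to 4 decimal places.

0.7863 V

LSB = 6.6 V / 2^12 = 1.611 mV.
Code 0x1E8 = 488 decimal.
V_out = 0 + 488 × 0.00161133 V = 0.786328 V.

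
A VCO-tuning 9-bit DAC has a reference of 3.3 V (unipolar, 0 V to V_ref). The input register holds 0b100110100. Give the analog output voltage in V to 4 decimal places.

1.9852 V

LSB = 3.3 V / 2^9 = 6.445 mV.
Code 0b100110100 = 308 decimal.
V_out = 0 + 308 × 0.00644531 V = 1.98516 V.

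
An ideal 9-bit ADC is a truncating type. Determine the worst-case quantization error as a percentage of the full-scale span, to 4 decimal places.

0.1953 %

Truncating → worst-case error = 1 LSB = V_FS/2^9, so 100/512 = 0.195312 % of full scale.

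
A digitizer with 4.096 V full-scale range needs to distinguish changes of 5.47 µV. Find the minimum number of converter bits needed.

Number of steps required ≥ 4.096 V / 5.47 µV = 748811.70.
Need 2^N ≥ 748811.70; 2^19 = 524288, 2^20 = 1048576.
Minimum N = 20.

20 bits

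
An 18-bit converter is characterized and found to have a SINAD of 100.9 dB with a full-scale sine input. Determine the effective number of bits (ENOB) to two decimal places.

16.47 bits

ENOB = (SINAD − 1.76) / 6.02 = (100.9 − 1.76)/6.02 = 16.468.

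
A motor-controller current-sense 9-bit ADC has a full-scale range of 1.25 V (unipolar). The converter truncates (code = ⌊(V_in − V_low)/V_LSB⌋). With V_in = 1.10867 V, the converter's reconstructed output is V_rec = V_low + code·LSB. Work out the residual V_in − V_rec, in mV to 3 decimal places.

0.272 mV

Step size: 1.25 V ÷ 2^9 = 2.441 mV.
(V_in − V_low)/LSB = (1.10867 − 0)/0.00244141 = 454.1112 → code 454 (floor).
Code 454 maps back to 0 + 454×0.00244141 V = 1.1083984 V.
Difference: 0.000271562 V → 0.272 mV.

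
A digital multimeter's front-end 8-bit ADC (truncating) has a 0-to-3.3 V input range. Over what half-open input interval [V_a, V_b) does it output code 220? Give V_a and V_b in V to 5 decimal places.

[2.83594 V, 2.84883 V)

LSB = 3.3/2^8 = 12.891 mV.
V_a = V_low + 220·LSB = 2.83594 V; V_b = V_low + 221·LSB = 2.84883 V.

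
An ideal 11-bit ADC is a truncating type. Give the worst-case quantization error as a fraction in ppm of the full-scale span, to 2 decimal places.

488.28 ppm

Truncating → worst-case error = 1 LSB = V_FS/2^11, so 1e+06/2048 = 488.281 ppm of full scale.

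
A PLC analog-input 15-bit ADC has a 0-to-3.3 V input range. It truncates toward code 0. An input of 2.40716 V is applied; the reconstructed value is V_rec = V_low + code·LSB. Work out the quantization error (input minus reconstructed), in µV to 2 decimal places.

37.20 µV

LSB = 3.3/2^15 = 100.71 µV.
(V_in − V_low)/LSB = (2.40716 − 0)/0.000100708 = 23902.3694 → code 23902 (floor).
Reconstructed: 2.4071228 V.
Difference: 3.71973e-05 V → 37.20 µV.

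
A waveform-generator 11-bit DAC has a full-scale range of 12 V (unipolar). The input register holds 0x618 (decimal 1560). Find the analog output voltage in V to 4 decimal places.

LSB = 12 V / 2^11 = 5.859 mV.
Code 0x618 = 1560 decimal.
V_out = 0 + 1560 × 0.00585938 V = 9.14062 V.

9.1406 V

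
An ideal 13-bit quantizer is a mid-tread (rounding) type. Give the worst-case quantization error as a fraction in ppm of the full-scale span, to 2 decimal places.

Rounding → worst-case error = ½ LSB = V_FS/2^14, so 1e+06/16384 = 61.0352 ppm of full scale.

61.04 ppm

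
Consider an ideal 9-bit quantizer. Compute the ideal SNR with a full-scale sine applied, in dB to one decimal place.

55.9 dB

SNR ≈ 6.02·N + 1.76 dB = 6.02·9 + 1.76 = 55.94 dB.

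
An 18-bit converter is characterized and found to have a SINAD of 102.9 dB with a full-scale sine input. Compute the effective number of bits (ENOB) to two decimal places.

ENOB = (SINAD − 1.76) / 6.02 = (102.9 − 1.76)/6.02 = 16.801.

16.80 bits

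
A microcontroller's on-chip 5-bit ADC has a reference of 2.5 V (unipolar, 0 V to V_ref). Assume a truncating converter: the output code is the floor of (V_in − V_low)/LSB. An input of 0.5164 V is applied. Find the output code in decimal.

With 32 levels over 2.5 V, one step is 78.125 mV.
(0.5164 − 0) / 0.078125 = 6.610 LSBs.
Floor → code 6.

code 6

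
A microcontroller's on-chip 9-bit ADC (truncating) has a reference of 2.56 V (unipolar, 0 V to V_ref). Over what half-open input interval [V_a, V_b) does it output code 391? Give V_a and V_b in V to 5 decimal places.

LSB = 2.56/2^9 = 5.000 mV.
V_a = V_low + 391·LSB = 1.955 V; V_b = V_low + 392·LSB = 1.96 V.

[1.95500 V, 1.96000 V)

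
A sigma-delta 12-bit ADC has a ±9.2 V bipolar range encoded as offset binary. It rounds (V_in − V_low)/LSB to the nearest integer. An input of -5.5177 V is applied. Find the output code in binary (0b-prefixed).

code 0b1100110100 (decimal 820)

With 4096 levels over 18.4 V, one step is 4.492 mV.
(V_in − V_low)/LSB = (-5.5177 − (−9.2)) / 0.00449219 = 819.712.
round(819.712) = 820.
In binary (0b-prefixed): 0b1100110100.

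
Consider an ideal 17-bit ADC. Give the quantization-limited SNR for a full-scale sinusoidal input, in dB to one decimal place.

SNR ≈ 6.02·N + 1.76 dB = 6.02·17 + 1.76 = 104.10 dB.

104.1 dB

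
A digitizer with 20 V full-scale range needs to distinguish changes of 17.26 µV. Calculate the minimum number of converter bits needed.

Number of steps required ≥ 20 V / 17.26 µV = 1158748.55.
Need 2^N ≥ 1158748.55; 2^20 = 1048576, 2^21 = 2097152.
Minimum N = 21.

21 bits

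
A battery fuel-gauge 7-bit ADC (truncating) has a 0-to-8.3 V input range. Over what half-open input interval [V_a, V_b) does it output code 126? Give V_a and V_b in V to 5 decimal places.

LSB = 8.3/2^7 = 64.844 mV.
V_a = V_low + 126·LSB = 8.17031 V; V_b = V_low + 127·LSB = 8.23516 V.

[8.17031 V, 8.23516 V)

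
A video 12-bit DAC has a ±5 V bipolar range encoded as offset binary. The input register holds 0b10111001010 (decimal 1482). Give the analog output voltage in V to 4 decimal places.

LSB = 10 V / 2^12 = 2.441 mV.
Code 0b10111001010 = 1482 decimal.
V_out = (−5) + 1482 × 0.00244141 V = -1.38184 V.

-1.3818 V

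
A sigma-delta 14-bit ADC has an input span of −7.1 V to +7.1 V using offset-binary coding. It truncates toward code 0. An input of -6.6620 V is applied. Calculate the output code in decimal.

code 505

With 16384 levels over 14.2 V, one step is 0.867 mV.
(-6.6620 − (−7.1)) / 0.000866699 = 505.366 LSBs.
So the output code is 505.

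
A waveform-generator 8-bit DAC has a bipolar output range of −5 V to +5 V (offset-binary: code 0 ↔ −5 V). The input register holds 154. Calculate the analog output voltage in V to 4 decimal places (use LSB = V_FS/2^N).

LSB = 10 V / 2^8 = 39.062 mV.
V_out = (−5) + 154 × 0.0390625 V = 1.01562 V.

1.0156 V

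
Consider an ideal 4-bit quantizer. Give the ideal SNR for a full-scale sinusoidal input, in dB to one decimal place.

25.8 dB

SNR ≈ 6.02·N + 1.76 dB = 6.02·4 + 1.76 = 25.84 dB.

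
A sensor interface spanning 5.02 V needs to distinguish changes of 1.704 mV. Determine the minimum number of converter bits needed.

12 bits

Number of steps required ≥ 5.02 V / 1.704 mV = 2946.01.
Need 2^N ≥ 2946.01; 2^11 = 2048, 2^12 = 4096.
Minimum N = 12.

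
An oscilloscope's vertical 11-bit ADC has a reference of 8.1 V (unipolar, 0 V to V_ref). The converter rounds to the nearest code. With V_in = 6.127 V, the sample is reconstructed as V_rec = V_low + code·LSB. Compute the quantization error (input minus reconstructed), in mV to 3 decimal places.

0.584 mV

One LSB is 8.1 V / 2048 = 3.955 mV.
(V_in − V_low)/LSB = (6.127 − 0)/0.00395508 = 1549.1477 → code 1549 (round).
Reconstructed: 6.126416 V.
Error = 6.127 − 6.126416 = 0.000583984 V = 0.584 mV.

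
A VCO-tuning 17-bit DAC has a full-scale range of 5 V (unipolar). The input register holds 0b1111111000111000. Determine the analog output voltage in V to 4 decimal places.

LSB = 5 V / 2^17 = 38.15 µV.
Code 0b1111111000111000 = 65080 decimal.
V_out = 0 + 65080 × 3.8147e-05 V = 2.4826 V.

2.4826 V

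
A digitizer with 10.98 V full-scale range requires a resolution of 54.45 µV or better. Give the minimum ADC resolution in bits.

Number of steps required ≥ 10.98 V / 54.45 µV = 201652.89.
Need 2^N ≥ 201652.89; 2^17 = 131072, 2^18 = 262144.
Minimum N = 18.

18 bits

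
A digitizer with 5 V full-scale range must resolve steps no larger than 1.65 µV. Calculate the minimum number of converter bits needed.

22 bits

Number of steps required ≥ 5 V / 1.65 µV = 3030303.03.
Need 2^N ≥ 3030303.03; 2^21 = 2097152, 2^22 = 4194304.
Minimum N = 22.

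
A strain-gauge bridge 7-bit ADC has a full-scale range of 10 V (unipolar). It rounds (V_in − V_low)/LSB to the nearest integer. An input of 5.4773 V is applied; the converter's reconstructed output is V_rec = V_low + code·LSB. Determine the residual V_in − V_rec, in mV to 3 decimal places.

8.550 mV

LSB = 10/2^7 = 78.125 mV.
(V_in − V_low)/LSB = (5.4773 − 0)/0.078125 = 70.1094 → code 70 (round).
V_rec = 0 + 70·0.078125 = 5.46875 V.
V_in − V_rec = 0.00855 V = 8.550 mV.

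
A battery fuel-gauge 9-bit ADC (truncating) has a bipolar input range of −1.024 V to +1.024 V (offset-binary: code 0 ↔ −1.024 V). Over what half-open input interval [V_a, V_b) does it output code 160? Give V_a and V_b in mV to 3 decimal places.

[-384.000 mV, -380.000 mV)

LSB = 2.048/2^9 = 4.000 mV.
V_a = V_low + 160·LSB = -0.384 V; V_b = V_low + 161·LSB = -0.38 V.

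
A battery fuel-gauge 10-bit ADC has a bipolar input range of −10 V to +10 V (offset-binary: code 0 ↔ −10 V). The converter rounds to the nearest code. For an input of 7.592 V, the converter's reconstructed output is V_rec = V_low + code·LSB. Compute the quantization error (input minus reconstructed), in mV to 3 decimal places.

LSB = 20/2^10 = 19.531 mV.
(7.592 − (−10))/0.0195312 = 900.7104; round gives code 901.
V_rec = (−10) + 901·0.0195312 = 7.5976562 V.
Error = 7.592 − 7.5976562 = -0.00565625 V = -5.656 mV.

-5.656 mV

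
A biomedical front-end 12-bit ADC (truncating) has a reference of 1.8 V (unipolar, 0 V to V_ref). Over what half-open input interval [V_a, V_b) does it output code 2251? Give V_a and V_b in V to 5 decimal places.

[0.98921 V, 0.98965 V)

LSB = 1.8/2^12 = 439.45 µV.
V_a = V_low + 2251·LSB = 0.989209 V; V_b = V_low + 2252·LSB = 0.989648 V.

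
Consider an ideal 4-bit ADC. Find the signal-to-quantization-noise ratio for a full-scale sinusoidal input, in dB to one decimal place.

25.8 dB

SNR ≈ 6.02·N + 1.76 dB = 6.02·4 + 1.76 = 25.84 dB.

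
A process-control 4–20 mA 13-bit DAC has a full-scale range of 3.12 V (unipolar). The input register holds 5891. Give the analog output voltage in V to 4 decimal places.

LSB = 3.12 V / 2^13 = 380.86 µV.
V_out = 0 + 5891 × 0.000380859 V = 2.24364 V.

2.2436 V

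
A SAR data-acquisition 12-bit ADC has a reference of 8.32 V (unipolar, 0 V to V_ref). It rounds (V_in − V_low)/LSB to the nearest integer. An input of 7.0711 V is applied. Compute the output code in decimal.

code 3481

Full-scale span = 8.32 V; LSB = 8.32/2^12 = 2.031 mV.
Input sits at 3481.157 steps above V_low.
Round → code 3481.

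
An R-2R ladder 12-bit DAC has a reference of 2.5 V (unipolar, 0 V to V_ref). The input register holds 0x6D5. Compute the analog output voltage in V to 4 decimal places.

1.0675 V

LSB = 2.5 V / 2^12 = 0.610 mV.
Code 0x6D5 = 1749 decimal.
V_out = 0 + 1749 × 0.000610352 V = 1.0675 V.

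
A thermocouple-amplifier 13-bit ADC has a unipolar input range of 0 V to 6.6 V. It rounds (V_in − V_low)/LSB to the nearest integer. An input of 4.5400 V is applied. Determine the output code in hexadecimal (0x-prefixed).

With 8192 levels over 6.6 V, one step is 0.806 mV.
Input sits at 5635.103 steps above V_low.
So the output code is 5635.
In hexadecimal (0x-prefixed): 0x1603.

code 0x1603 (decimal 5635)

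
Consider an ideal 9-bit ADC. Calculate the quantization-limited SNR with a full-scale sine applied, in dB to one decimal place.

SNR ≈ 6.02·N + 1.76 dB = 6.02·9 + 1.76 = 55.94 dB.

55.9 dB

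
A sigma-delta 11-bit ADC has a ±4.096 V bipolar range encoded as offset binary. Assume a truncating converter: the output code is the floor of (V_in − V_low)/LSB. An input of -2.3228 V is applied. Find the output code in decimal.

code 443

With 2048 levels over 8.192 V, one step is 4.000 mV.
(-2.3228 − (−4.096)) / 0.004 = 443.300 LSBs.
Floor → code 443.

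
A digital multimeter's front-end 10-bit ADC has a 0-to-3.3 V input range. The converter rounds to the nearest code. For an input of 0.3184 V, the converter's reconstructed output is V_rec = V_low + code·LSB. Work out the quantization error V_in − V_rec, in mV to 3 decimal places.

Step size: 3.3 V ÷ 2^10 = 3.223 mV.
(0.3184 − 0)/0.00322266 = 98.8005; round gives code 99.
V_rec = 0 + 99·0.00322266 = 0.31904297 V.
Error = 0.3184 − 0.31904297 = -0.000642969 V = -0.643 mV.

-0.643 mV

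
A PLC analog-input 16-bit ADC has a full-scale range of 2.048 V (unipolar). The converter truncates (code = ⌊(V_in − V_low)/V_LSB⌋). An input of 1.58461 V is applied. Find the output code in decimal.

code 50707

LSB = 2.048 V / 65536 = 31.25 µV.
(V_in − V_low)/LSB = (1.58461 − 0) / 3.125e-05 = 50707.520.
So the output code is 50707.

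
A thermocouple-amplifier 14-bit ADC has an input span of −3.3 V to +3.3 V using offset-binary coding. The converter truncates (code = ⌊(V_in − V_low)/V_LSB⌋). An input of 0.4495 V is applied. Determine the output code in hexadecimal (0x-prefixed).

code 0x245B (decimal 9307)

With 16384 levels over 6.6 V, one step is 402.83 µV.
(0.4495 − (−3.3)) / 0.000402832 = 9307.850 LSBs.
Floor → code 9307.
In hexadecimal (0x-prefixed): 0x245B.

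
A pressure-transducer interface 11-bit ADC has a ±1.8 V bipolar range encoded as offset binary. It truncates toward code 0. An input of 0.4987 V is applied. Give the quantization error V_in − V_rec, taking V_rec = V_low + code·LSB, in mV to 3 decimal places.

LSB = 3.6/2^11 = 1.758 mV.
(0.4987 − (−1.8))/0.00175781 = 1307.7049; ⌊·⌋ gives code 1307.
V_rec = (−1.8) + 1307·0.00175781 = 0.49746094 V.
Error = 0.4987 − 0.49746094 = 0.00123906 V = 1.239 mV.

1.239 mV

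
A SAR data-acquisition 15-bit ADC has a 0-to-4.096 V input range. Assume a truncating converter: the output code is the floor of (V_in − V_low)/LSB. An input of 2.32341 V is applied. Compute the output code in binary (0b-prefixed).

code 0b100100010011011 (decimal 18587)

With 32768 levels over 4.096 V, one step is 125.00 µV.
(2.32341 − 0) / 0.000125 = 18587.280 LSBs.
⌊·⌋(18587.280) = 18587.
In binary (0b-prefixed): 0b100100010011011.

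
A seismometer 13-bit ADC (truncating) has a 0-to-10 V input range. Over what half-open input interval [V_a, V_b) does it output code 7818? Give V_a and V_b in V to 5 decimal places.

[9.54346 V, 9.54468 V)

LSB = 10/2^13 = 1.221 mV.
V_a = V_low + 7818·LSB = 9.54346 V; V_b = V_low + 7819·LSB = 9.54468 V.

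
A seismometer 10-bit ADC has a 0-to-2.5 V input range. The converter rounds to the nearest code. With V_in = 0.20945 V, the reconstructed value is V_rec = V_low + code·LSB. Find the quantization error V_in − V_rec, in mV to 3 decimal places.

Step size: 2.5 V ÷ 2^10 = 2.441 mV.
(V_in − V_low)/LSB = (0.20945 − 0)/0.00244141 = 85.7907 → code 86 (round).
Reconstructed: 0.20996094 V.
V_in − V_rec = -0.000510937 V = -0.511 mV.

-0.511 mV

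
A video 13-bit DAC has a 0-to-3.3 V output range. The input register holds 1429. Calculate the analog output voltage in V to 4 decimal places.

LSB = 3.3 V / 2^13 = 402.83 µV.
V_out = 0 + 1429 × 0.000402832 V = 0.575647 V.

0.5756 V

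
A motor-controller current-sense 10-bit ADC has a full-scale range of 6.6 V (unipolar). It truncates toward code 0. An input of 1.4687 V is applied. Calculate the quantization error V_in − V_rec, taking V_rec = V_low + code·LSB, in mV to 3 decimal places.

5.614 mV

Step size: 6.6 V ÷ 2^10 = 6.445 mV.
(V_in − V_low)/LSB = (1.4687 − 0)/0.00644531 = 227.8710 → code 227 (floor).
V_rec = 0 + 227·0.00644531 = 1.4630859 V.
V_in − V_rec = 0.00561406 V = 5.614 mV.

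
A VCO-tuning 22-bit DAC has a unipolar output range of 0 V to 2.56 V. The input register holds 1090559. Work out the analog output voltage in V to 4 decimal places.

0.6656 V

LSB = 2.56 V / 2^22 = 0.61 µV.
V_out = 0 + 1090559 × 6.10352e-07 V = 0.665624 V.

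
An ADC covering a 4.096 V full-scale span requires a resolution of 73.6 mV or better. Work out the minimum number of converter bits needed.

6 bits

Number of steps required ≥ 4.096 V / 73.6 mV = 55.65.
Need 2^N ≥ 55.65; 2^5 = 32, 2^6 = 64.
Minimum N = 6.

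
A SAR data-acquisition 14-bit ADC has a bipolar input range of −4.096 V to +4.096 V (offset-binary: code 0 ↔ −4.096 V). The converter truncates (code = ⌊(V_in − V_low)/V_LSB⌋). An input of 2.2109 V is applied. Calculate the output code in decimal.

Full-scale span = 8.192 V; LSB = 8.192/2^14 = 0.500 mV.
(2.2109 − (−4.096)) / 0.0005 = 12613.800 LSBs.
⌊·⌋(12613.800) = 12613.

code 12613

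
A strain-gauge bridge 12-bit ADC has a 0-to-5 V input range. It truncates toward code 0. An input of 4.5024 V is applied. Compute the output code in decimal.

code 3688

LSB = 5 V / 4096 = 1.221 mV.
Input sits at 3688.366 steps above V_low.
Floor → code 3688.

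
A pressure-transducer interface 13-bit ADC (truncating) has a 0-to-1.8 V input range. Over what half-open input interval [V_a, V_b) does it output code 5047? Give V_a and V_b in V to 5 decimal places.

LSB = 1.8/2^13 = 219.73 µV.
V_a = V_low + 5047·LSB = 1.10896 V; V_b = V_low + 5048·LSB = 1.10918 V.

[1.10896 V, 1.10918 V)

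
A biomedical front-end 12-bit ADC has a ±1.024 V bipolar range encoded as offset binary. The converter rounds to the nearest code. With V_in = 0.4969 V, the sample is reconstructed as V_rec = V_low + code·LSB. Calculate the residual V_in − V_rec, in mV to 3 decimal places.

LSB = 2.048/2^12 = 0.500 mV.
(0.4969 − (−1.024))/0.0005 = 3041.8000; round gives code 3042.
Reconstructed: 0.497 V.
Error = 0.4969 − 0.497 = -0.0001 V = -0.100 mV.

-0.100 mV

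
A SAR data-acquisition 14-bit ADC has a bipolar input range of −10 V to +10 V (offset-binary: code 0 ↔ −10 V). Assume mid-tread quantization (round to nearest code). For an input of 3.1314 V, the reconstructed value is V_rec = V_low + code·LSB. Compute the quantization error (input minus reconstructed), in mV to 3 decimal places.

One LSB is 20 V / 16384 = 1.221 mV.
(V_in − V_low)/LSB = (3.1314 − (−10))/0.0012207 = 10757.2429 → code 10757 (round).
Reconstructed: 3.1311035 V.
V_in − V_rec = 0.000296484 V = 0.296 mV.

0.296 mV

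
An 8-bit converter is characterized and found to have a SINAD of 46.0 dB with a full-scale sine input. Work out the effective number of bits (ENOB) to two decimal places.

7.35 bits

ENOB = (SINAD − 1.76) / 6.02 = (46.0 − 1.76)/6.02 = 7.349.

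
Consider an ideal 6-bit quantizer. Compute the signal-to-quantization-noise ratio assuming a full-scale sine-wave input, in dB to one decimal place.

37.9 dB

SNR ≈ 6.02·N + 1.76 dB = 6.02·6 + 1.76 = 37.88 dB.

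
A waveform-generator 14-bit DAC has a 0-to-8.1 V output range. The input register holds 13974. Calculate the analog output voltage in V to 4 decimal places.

LSB = 8.1 V / 2^14 = 494.38 µV.
V_out = 0 + 13974 × 0.000494385 V = 6.90853 V.

6.9085 V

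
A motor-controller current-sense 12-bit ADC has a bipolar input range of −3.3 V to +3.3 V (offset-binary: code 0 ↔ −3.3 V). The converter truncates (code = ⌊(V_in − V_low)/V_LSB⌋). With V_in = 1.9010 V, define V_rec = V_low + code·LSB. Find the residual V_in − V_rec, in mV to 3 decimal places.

One LSB is 6.6 V / 4096 = 1.611 mV.
(1.9010 − (−3.3))/0.00161133 = 3227.7721; ⌊·⌋ gives code 3227.
V_rec = (−3.3) + 3227·0.00161133 = 1.8997559 V.
Error = 1.9010 − 1.8997559 = 0.00124414 V = 1.244 mV.

1.244 mV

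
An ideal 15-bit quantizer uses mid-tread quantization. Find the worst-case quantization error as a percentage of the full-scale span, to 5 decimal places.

0.00153 %

Rounding → worst-case error = ½ LSB = V_FS/2^16, so 100/65536 = 0.00152588 % of full scale.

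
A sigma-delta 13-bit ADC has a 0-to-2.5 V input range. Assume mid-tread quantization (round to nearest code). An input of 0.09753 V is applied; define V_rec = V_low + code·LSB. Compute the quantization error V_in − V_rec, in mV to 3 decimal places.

Step size: 2.5 V ÷ 2^13 = 305.18 µV.
(0.09753 − 0)/0.000305176 = 319.5863; round gives code 320.
Code 320 maps back to 0 + 320×0.000305176 V = 0.09765625 V.
Error = 0.09753 − 0.09765625 = -0.00012625 V = -0.126 mV.

-0.126 mV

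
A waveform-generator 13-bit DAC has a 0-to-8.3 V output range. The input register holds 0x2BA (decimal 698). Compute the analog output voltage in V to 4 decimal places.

0.7072 V

LSB = 8.3 V / 2^13 = 1.013 mV.
Code 0x2BA = 698 decimal.
V_out = 0 + 698 × 0.00101318 V = 0.707202 V.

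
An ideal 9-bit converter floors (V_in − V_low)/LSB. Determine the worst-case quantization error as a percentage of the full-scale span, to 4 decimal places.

Truncating → worst-case error = 1 LSB = V_FS/2^9, so 100/512 = 0.195312 % of full scale.

0.1953 %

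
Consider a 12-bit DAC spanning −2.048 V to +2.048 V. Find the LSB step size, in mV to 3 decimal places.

1.000 mV

Full-scale span = 4.096 V.
LSB = 4.096 / 2^12 = 4.096 / 4096 = 0.001 V = 1.000 mV.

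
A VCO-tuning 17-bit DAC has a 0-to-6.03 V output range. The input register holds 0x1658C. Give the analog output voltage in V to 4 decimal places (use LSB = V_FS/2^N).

4.2110 V

LSB = 6.03 V / 2^17 = 46.01 µV.
Code 0x1658C = 91532 decimal.
V_out = 0 + 91532 × 4.60052e-05 V = 4.21095 V.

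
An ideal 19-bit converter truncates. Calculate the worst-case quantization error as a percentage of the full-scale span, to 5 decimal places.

0.00019 %

Truncating → worst-case error = 1 LSB = V_FS/2^19, so 100/524288 = 0.000190735 % of full scale.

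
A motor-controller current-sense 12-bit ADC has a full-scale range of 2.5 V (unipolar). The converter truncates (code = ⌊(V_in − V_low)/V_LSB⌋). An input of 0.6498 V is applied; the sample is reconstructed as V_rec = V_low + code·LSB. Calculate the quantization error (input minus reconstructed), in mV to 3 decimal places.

Step size: 2.5 V ÷ 2^12 = 0.610 mV.
(V_in − V_low)/LSB = (0.6498 − 0)/0.000610352 = 1064.6323 → code 1064 (floor).
Reconstructed: 0.64941406 V.
Difference: 0.000385937 V → 0.386 mV.

0.386 mV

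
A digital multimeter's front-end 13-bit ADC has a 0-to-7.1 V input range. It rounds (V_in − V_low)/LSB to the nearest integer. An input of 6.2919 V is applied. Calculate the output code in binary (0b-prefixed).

LSB = 7.1 V / 8192 = 0.867 mV.
(V_in − V_low)/LSB = (6.2919 − 0) / 0.000866699 = 7259.612.
round(7259.612) = 7260.
In binary (0b-prefixed): 0b1110001011100.

code 0b1110001011100 (decimal 7260)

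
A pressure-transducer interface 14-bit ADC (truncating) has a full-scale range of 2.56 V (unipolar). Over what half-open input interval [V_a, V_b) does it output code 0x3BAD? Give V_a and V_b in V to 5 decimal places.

LSB = 2.56/2^14 = 156.25 µV.
Code 0x3BAD = 15277 decimal.
V_a = V_low + 15277·LSB = 2.38703 V; V_b = V_low + 15278·LSB = 2.38719 V.

[2.38703 V, 2.38719 V)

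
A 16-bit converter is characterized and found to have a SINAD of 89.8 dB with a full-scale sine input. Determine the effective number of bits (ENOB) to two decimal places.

ENOB = (SINAD − 1.76) / 6.02 = (89.8 − 1.76)/6.02 = 14.625.

14.62 bits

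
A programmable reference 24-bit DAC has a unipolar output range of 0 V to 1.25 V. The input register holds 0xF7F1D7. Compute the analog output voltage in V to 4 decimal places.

LSB = 1.25 V / 2^24 = 0.07 µV.
Code 0xF7F1D7 = 16249303 decimal.
V_out = 0 + 16249303 × 7.45058e-08 V = 1.21067 V.

1.2107 V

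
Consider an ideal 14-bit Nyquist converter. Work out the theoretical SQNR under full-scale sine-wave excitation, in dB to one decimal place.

86.0 dB

SNR ≈ 6.02·N + 1.76 dB = 6.02·14 + 1.76 = 86.04 dB.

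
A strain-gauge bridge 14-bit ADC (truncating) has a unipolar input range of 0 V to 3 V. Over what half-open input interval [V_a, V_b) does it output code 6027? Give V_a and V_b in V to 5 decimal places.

[1.10358 V, 1.10376 V)

LSB = 3/2^14 = 183.11 µV.
V_a = V_low + 6027·LSB = 1.10358 V; V_b = V_low + 6028·LSB = 1.10376 V.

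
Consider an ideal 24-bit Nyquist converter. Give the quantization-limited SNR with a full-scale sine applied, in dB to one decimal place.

146.2 dB

SNR ≈ 6.02·N + 1.76 dB = 6.02·24 + 1.76 = 146.24 dB.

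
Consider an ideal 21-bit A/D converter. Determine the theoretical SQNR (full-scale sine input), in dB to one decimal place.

128.2 dB

SNR ≈ 6.02·N + 1.76 dB = 6.02·21 + 1.76 = 128.18 dB.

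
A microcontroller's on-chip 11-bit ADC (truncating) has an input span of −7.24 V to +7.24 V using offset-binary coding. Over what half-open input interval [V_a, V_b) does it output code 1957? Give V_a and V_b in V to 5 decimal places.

[6.59660 V, 6.60367 V)

LSB = 14.48/2^11 = 7.070 mV.
V_a = V_low + 1957·LSB = 6.5966 V; V_b = V_low + 1958·LSB = 6.60367 V.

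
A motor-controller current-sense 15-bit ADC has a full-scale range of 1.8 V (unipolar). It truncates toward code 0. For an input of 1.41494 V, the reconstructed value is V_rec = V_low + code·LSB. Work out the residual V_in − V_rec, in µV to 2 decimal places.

One LSB is 1.8 V / 32768 = 54.93 µV.
Scaled input = 25758.1966 LSBs, so code = 25758.
Code 25758 maps back to 0 + 25758×5.49316e-05 V = 1.4149292 V.
Error = 1.41494 − 1.4149292 = 1.08008e-05 V = 10.80 µV.

10.80 µV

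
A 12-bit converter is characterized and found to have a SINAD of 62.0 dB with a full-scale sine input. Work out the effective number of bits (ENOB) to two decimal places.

10.01 bits

ENOB = (SINAD − 1.76) / 6.02 = (62.0 − 1.76)/6.02 = 10.007.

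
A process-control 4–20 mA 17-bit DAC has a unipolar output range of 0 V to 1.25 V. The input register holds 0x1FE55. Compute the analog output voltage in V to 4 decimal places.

1.2459 V

LSB = 1.25 V / 2^17 = 9.54 µV.
Code 0x1FE55 = 130645 decimal.
V_out = 0 + 130645 × 9.53674e-06 V = 1.24593 V.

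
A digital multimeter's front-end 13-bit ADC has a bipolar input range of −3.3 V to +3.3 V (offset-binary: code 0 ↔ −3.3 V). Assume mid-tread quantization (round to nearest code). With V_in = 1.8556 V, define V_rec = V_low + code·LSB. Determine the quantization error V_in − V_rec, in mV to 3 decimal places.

0.156 mV

Step size: 6.6 V ÷ 2^13 = 0.806 mV.
(V_in − V_low)/LSB = (1.8556 − (−3.3))/0.000805664 = 6399.1932 → code 6399 (round).
Reconstructed: 1.8554443 V.
Error = 1.8556 − 1.8554443 = 0.000155664 V = 0.156 mV.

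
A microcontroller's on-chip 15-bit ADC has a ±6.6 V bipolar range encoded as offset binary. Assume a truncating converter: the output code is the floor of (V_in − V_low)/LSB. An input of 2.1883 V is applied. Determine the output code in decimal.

code 21816

LSB = 13.2 V / 32768 = 402.83 µV.
(2.1883 − (−6.6)) / 0.000402832 = 21816.289 LSBs.
Floor → code 21816.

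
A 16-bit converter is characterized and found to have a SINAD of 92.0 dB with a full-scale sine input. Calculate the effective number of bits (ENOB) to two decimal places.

ENOB = (SINAD − 1.76) / 6.02 = (92.0 − 1.76)/6.02 = 14.990.

14.99 bits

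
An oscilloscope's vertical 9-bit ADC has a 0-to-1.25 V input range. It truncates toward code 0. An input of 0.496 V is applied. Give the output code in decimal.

code 203

With 512 levels over 1.25 V, one step is 2.441 mV.
(0.496 − 0) / 0.00244141 = 203.162 LSBs.
Floor → code 203.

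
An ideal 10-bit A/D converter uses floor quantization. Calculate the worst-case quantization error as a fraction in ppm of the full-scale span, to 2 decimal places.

Truncating → worst-case error = 1 LSB = V_FS/2^10, so 1e+06/1024 = 976.562 ppm of full scale.

976.56 ppm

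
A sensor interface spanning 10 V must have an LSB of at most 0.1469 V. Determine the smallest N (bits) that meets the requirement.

7 bits

Number of steps required ≥ 10 V / 0.1469 V = 68.07.
Need 2^N ≥ 68.07; 2^6 = 64, 2^7 = 128.
Minimum N = 7.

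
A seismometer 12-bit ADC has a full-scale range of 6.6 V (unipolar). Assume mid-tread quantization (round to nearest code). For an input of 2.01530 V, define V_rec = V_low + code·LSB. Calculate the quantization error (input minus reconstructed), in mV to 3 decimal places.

One LSB is 6.6 V / 4096 = 1.611 mV.
(2.01530 − 0)/0.00161133 = 1250.7074; round gives code 1251.
V_rec = 0 + 1251·0.00161133 = 2.0157715 V.
V_in − V_rec = -0.000471484 V = -0.471 mV.

-0.471 mV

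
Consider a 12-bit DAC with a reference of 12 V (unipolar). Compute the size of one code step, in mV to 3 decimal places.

2.930 mV

Full-scale span = 12 V.
LSB = 12 / 2^12 = 12 / 4096 = 0.00292969 V = 2.930 mV.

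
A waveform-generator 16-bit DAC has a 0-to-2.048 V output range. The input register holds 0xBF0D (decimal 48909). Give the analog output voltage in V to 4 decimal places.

LSB = 2.048 V / 2^16 = 31.25 µV.
Code 0xBF0D = 48909 decimal.
V_out = 0 + 48909 × 3.125e-05 V = 1.52841 V.

1.5284 V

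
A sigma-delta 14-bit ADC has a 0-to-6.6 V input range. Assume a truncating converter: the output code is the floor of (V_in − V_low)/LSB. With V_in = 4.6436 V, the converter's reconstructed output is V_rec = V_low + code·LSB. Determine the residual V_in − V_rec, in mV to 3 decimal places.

Step size: 6.6 V ÷ 2^14 = 402.83 µV.
(4.6436 − 0)/0.000402832 = 11527.3852; ⌊·⌋ gives code 11527.
V_rec = 0 + 11527·0.000402832 = 4.6434448 V.
Error = 4.6436 − 4.6434448 = 0.000155176 V = 0.155 mV.

0.155 mV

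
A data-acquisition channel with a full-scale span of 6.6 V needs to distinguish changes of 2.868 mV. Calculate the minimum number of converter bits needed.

12 bits

Number of steps required ≥ 6.6 V / 2.868 mV = 2301.26.
Need 2^N ≥ 2301.26; 2^11 = 2048, 2^12 = 4096.
Minimum N = 12.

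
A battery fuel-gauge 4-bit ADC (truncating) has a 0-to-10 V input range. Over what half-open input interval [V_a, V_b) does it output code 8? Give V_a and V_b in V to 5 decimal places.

LSB = 10/2^4 = 0.6250 V.
V_a = V_low + 8·LSB = 5 V; V_b = V_low + 9·LSB = 5.625 V.

[5.00000 V, 5.62500 V)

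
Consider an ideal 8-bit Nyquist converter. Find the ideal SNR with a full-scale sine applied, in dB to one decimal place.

SNR ≈ 6.02·N + 1.76 dB = 6.02·8 + 1.76 = 49.92 dB.

49.9 dB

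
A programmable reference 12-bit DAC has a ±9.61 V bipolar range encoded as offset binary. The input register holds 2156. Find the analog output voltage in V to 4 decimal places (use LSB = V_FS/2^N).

LSB = 19.22 V / 2^12 = 4.692 mV.
V_out = (−9.61) + 2156 × 0.00469238 V = 0.506777 V.

0.5068 V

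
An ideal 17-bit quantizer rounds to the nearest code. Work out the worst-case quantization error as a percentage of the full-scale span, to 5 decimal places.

Rounding → worst-case error = ½ LSB = V_FS/2^18, so 100/262144 = 0.00038147 % of full scale.

0.00038 %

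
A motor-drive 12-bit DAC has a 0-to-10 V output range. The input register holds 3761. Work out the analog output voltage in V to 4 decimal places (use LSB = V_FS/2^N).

LSB = 10 V / 2^12 = 2.441 mV.
V_out = 0 + 3761 × 0.00244141 V = 9.18213 V.

9.1821 V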